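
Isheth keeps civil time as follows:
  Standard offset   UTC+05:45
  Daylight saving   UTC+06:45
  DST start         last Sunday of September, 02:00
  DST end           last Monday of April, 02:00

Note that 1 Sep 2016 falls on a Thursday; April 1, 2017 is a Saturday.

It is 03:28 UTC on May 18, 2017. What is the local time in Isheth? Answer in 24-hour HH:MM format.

09:13

1 September 2016 is a Thursday, so Sundays fall on 4, 11, 18, 25; the last is September 25.
1 April 2017 is a Saturday, so Mondays fall on 3, 10, 17, 24; the last is April 24.
At the standard offset (UTC+05:45), 03:28 UTC + 5h45m = 09:13 Isheth standard time.
The standard-time date in Isheth, May 18, 2017, is outside the daylight-saving period (25 September 2016 – 24 April 2017), so Isheth is on standard time, UTC+05:45.
03:28 UTC + 5h45m = 09:13 local.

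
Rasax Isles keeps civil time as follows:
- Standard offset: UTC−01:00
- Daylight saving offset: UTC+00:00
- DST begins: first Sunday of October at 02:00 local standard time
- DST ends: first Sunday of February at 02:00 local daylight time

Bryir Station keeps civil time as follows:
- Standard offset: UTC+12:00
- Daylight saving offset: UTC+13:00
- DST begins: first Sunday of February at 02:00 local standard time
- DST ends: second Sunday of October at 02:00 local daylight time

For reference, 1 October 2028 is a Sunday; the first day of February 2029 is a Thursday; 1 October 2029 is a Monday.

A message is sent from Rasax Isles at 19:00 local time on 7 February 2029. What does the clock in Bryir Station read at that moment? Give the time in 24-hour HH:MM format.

1 October 2028 is a Sunday, so the first Sunday is October 1.
1 February 2029 is a Thursday, so the first Sunday is February 4.
7 February 2029 is outside the daylight-saving period (1 October 2028 – 4 February 2029), so Rasax Isles is on standard time, UTC−01:00.
19:00 Rasax Isles + 1h = 20:00 UTC.
1 February 2029 is a Thursday, so the first Sunday is February 4.
1 October 2029 is a Monday, so the first Sunday is October 7 and the second is October 14.
At the standard offset (UTC+12:00), 20:00 UTC + 12h = 08:00 Bryir Station standard time (rolling into the next day, 8 February 2029).
The standard-time date in Bryir Station, 8 February 2029, falls between 4 February and 14 October, so daylight saving is in effect and Bryir Station is at UTC+13:00.
20:00 UTC + 13h = 09:00 Bryir Station (rolling into the next day, 8 February 2029).

09:00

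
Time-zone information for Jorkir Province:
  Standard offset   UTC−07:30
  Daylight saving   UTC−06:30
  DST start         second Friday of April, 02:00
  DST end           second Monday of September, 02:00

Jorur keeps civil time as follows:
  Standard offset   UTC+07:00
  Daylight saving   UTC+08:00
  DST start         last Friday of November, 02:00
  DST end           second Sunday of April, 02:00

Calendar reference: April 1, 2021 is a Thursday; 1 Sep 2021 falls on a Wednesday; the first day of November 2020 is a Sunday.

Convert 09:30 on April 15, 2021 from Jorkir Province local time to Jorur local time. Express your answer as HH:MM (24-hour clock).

23:00

1 April 2021 is a Thursday, so the first Friday is April 2 and the second is April 9.
1 September 2021 is a Wednesday, so the first Monday is September 6 and the second is September 13.
April 15, 2021 lies within the daylight-saving period (9 April – 13 September), so Jorkir Province is on daylight time, UTC−06:30.
09:30 Jorkir Province + 6h30m = 16:00 UTC.
1 November 2020 is a Sunday, so Fridays fall on 6, 13, 20, 27; the last is November 27.
1 April 2021 is a Thursday, so the first Sunday is April 4 and the second is April 11.
At the standard offset (UTC+07:00), 16:00 UTC + 7h = 23:00 Jorur standard time.
The standard-time date in Jorur, April 15, 2021, does not fall between 27 November 2020 and 11 April 2021, so daylight saving is not in effect and Jorur is at UTC+07:00.
16:00 UTC + 7h = 23:00 Jorur.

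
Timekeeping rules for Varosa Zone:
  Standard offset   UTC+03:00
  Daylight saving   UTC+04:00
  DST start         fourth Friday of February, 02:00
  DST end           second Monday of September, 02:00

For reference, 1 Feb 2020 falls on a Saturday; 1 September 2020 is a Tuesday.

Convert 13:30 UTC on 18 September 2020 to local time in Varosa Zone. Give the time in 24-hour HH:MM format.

1 February 2020 is a Saturday, so the first Friday is February 7 and the fourth is February 28.
1 September 2020 is a Tuesday, so the first Monday is September 7 and the second is September 14.
At the standard offset (UTC+03:00), 13:30 UTC + 3h = 16:30 Varosa Zone standard time.
Daylight saving runs 28 February – 14 September; the standard-time date in Varosa Zone, 18 September 2020, is outside that window, so Varosa Zone is on standard time at UTC+03:00.
13:30 UTC + 3h = 16:30 local.

16:30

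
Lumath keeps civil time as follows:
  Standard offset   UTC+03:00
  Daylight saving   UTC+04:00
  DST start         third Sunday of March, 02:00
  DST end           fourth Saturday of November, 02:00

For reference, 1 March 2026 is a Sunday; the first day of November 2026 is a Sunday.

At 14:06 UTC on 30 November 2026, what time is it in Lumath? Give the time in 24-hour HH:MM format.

1 March 2026 is a Sunday, so the first Sunday is March 1 and the third is March 15.
1 November 2026 is a Sunday, so the first Saturday is November 7 and the fourth is November 28.
At the standard offset (UTC+03:00), 14:06 UTC + 3h = 17:06 Lumath standard time.
The standard-time date in Lumath, 30 November 2026, does not fall between 15 March and 28 November, so daylight saving is not in effect and Lumath is at UTC+03:00.
14:06 UTC + 3h = 17:06 local.

17:06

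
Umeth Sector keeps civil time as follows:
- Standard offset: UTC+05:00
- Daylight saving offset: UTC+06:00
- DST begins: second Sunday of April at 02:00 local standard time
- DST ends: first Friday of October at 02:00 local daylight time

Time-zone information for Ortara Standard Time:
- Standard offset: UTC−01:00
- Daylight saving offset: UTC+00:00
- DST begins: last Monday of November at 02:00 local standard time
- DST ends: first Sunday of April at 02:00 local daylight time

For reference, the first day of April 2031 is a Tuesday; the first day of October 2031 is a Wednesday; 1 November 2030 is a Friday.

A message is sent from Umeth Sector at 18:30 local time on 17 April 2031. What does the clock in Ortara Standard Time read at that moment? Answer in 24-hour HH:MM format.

1 April 2031 is a Tuesday, so the first Sunday is April 6 and the second is April 13.
1 October 2031 is a Wednesday, so the first Friday is October 3.
Daylight saving runs 13 April – 3 October; 17 April 2031 is inside that window, so Umeth Sector is at UTC+06:00.
18:30 Umeth Sector − 6h = 12:30 UTC.
1 November 2030 is a Friday, so Mondays fall on 4, 11, 18, 25; the last is November 25.
1 April 2031 is a Tuesday, so the first Sunday is April 6.
At the standard offset (UTC−01:00), 12:30 UTC − 1h = 11:30 Ortara Standard Time standard time.
The standard-time date in Ortara Standard Time, 17 April 2031, does not fall between 25 November 2030 and 6 April 2031, so daylight saving is not in effect and Ortara Standard Time is at UTC−01:00.
12:30 UTC − 1h = 11:30 Ortara Standard Time.

11:30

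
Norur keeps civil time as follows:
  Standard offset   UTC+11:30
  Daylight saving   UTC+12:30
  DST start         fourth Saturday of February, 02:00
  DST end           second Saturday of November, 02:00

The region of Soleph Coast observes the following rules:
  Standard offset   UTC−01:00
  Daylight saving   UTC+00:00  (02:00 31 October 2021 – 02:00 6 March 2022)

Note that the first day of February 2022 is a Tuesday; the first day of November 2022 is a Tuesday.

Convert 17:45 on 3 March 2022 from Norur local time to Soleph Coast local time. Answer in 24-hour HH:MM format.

05:15

1 February 2022 is a Tuesday, so the first Saturday is February 5 and the fourth is February 26.
1 November 2022 is a Tuesday, so the first Saturday is November 5 and the second is November 12.
3 March 2022 lies within the daylight-saving period (26 February – 12 November), so Norur is on daylight time, UTC+12:30.
17:45 Norur − 12h30m = 05:15 UTC.
At the standard offset (UTC−01:00), 05:15 UTC − 1h = 04:15 Soleph Coast standard time.
The standard-time date in Soleph Coast, 3 March 2022, lies within the daylight-saving period (31 October 2021 – 6 March 2022), so Soleph Coast is on daylight time, UTC+00:00.
05:15 UTC + 0h = 05:15 Soleph Coast.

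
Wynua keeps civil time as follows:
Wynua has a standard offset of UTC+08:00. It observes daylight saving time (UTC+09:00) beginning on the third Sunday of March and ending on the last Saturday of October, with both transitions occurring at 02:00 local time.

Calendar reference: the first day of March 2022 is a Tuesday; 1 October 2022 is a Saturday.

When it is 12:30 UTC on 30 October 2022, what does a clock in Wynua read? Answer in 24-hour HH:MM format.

20:30

1 March 2022 is a Tuesday, so the first Sunday is March 6 and the third is March 20.
1 October 2022 is a Saturday, so Saturdays fall on 1, 8, 15, 22, 29; the last is October 29.
At the standard offset (UTC+08:00), 12:30 UTC + 8h = 20:30 Wynua standard time.
The standard-time date in Wynua, 30 October 2022, does not fall between 20 March and 29 October, so daylight saving is not in effect and Wynua is at UTC+08:00.
12:30 UTC + 8h = 20:30 local.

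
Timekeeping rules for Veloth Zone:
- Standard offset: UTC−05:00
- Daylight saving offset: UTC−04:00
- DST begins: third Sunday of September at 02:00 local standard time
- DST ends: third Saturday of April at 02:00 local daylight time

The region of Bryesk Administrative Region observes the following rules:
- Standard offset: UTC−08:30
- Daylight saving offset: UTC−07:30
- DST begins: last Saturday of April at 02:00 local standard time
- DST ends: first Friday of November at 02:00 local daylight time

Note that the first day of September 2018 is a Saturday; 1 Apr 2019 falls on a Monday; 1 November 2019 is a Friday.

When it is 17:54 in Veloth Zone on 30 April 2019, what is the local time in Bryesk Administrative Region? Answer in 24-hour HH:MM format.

15:24

1 September 2018 is a Saturday, so the first Sunday is September 2 and the third is September 16.
1 April 2019 is a Monday, so the first Saturday is April 6 and the third is April 20.
Daylight saving runs 16 September 2018 – 20 April 2019; 30 April 2019 is outside that window, so Veloth Zone is on standard time at UTC−05:00.
17:54 Veloth Zone + 5h = 22:54 UTC.
1 April 2019 is a Monday, so Saturdays fall on 6, 13, 20, 27; the last is April 27.
1 November 2019 is a Friday, so the first Friday is November 1.
At the standard offset (UTC−08:30), 22:54 UTC − 8h30m = 14:24 Bryesk Administrative Region standard time.
The standard-time date in Bryesk Administrative Region, 30 April 2019, falls between 27 April and 1 November, so daylight saving is in effect and Bryesk Administrative Region is at UTC−07:30.
22:54 UTC − 7h30m = 15:24 Bryesk Administrative Region.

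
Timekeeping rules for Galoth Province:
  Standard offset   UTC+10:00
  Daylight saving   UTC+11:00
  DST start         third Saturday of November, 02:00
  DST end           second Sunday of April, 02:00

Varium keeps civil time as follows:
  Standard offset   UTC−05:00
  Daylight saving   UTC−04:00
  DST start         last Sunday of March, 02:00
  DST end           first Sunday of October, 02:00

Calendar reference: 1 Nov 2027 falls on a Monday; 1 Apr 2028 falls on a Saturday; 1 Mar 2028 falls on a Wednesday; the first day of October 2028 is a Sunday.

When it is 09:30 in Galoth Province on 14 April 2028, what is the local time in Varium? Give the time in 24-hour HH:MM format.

19:30

1 November 2027 is a Monday, so the first Saturday is November 6 and the third is November 20.
1 April 2028 is a Saturday, so the first Sunday is April 2 and the second is April 9.
Daylight saving runs 20 November 2027 – 9 April 2028; 14 April 2028 is outside that window, so Galoth Province is on standard time at UTC+10:00.
09:30 Galoth Province − 10h = 23:30 UTC (rolling into the previous day, 13 April 2028).
1 March 2028 is a Wednesday, so Sundays fall on 5, 12, 19, 26; the last is March 26.
1 October 2028 is a Sunday, so the first Sunday is October 1.
At the standard offset (UTC−05:00), 23:30 UTC − 5h = 18:30 Varium standard time.
Daylight saving runs 26 March – 1 October; the standard-time date in Varium, 13 April 2028, is inside that window, so Varium is at UTC−04:00.
23:30 UTC − 4h = 19:30 Varium.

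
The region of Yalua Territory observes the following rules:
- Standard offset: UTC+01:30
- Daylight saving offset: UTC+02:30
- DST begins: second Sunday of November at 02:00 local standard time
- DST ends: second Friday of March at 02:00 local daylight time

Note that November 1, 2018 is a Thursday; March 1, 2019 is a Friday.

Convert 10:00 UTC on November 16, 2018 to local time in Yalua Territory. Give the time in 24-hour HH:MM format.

1 November 2018 is a Thursday, so the first Sunday is November 4 and the second is November 11.
1 March 2019 is a Friday, so the first Friday is March 1 and the second is March 8.
At the standard offset (UTC+01:30), 10:00 UTC + 1h30m = 11:30 Yalua Territory standard time.
The standard-time date in Yalua Territory, November 16, 2018, lies within the daylight-saving period (11 November 2018 – 8 March 2019), so Yalua Territory is on daylight time, UTC+02:30.
10:00 UTC + 2h30m = 12:30 local.

12:30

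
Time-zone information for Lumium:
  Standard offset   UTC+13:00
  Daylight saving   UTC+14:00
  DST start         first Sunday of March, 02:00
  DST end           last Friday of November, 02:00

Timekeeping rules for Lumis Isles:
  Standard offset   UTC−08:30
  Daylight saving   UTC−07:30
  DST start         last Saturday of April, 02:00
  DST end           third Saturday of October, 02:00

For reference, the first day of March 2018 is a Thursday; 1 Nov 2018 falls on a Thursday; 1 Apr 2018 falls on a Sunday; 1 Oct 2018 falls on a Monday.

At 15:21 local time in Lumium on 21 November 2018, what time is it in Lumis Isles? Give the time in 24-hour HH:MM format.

1 March 2018 is a Thursday, so the first Sunday is March 4.
1 November 2018 is a Thursday, so Fridays fall on 2, 9, 16, 23, 30; the last is November 30.
Daylight saving runs 4 March – 30 November; 21 November 2018 is inside that window, so Lumium is at UTC+14:00.
15:21 Lumium − 14h = 01:21 UTC.
1 April 2018 is a Sunday, so Saturdays fall on 7, 14, 21, 28; the last is April 28.
1 October 2018 is a Monday, so the first Saturday is October 6 and the third is October 20.
At the standard offset (UTC−08:30), 01:21 UTC − 8h30m = 16:51 Lumis Isles standard time (rolling into the previous day, 20 November 2018).
Daylight saving runs 28 April – 20 October; the standard-time date in Lumis Isles, 20 November 2018, is outside that window, so Lumis Isles is on standard time at UTC−08:30.
01:21 UTC − 8h30m = 16:51 Lumis Isles (rolling into the previous day, 20 November 2018).

16:51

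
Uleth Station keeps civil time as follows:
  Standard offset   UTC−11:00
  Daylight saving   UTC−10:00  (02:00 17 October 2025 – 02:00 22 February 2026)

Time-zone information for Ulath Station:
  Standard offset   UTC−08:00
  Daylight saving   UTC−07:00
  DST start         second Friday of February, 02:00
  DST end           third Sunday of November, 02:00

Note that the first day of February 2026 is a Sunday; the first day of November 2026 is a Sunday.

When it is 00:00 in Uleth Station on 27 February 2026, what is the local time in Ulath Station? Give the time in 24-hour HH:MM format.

04:00

Daylight saving runs 17 October 2025 – 22 February 2026; 27 February 2026 is outside that window, so Uleth Station is on standard time at UTC−11:00.
00:00 Uleth Station + 11h = 11:00 UTC.
1 February 2026 is a Sunday, so the first Friday is February 6 and the second is February 13.
1 November 2026 is a Sunday, so the first Sunday is November 1 and the third is November 15.
At the standard offset (UTC−08:00), 11:00 UTC − 8h = 03:00 Ulath Station standard time.
The standard-time date in Ulath Station, 27 February 2026, falls between 13 February and 15 November, so daylight saving is in effect and Ulath Station is at UTC−07:00.
11:00 UTC − 7h = 04:00 Ulath Station.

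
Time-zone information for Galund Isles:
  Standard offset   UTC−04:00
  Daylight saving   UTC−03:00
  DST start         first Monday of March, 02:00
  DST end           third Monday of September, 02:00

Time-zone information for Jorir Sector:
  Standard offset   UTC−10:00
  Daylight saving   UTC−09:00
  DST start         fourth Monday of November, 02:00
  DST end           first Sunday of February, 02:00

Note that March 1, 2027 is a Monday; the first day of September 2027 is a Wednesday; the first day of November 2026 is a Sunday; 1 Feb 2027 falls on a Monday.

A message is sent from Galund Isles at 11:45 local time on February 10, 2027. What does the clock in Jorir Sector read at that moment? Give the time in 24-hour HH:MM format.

05:45

1 March 2027 is a Monday, so the first Monday is March 1.
1 September 2027 is a Wednesday, so the first Monday is September 6 and the third is September 20.
Daylight saving runs 1 March – 20 September; February 10, 2027 is outside that window, so Galund Isles is on standard time at UTC−04:00.
11:45 Galund Isles + 4h = 15:45 UTC.
1 November 2026 is a Sunday, so the first Monday is November 2 and the fourth is November 23.
1 February 2027 is a Monday, so the first Sunday is February 7.
At the standard offset (UTC−10:00), 15:45 UTC − 10h = 05:45 Jorir Sector standard time.
The standard-time date in Jorir Sector, February 10, 2027, is outside the daylight-saving period (23 November 2026 – 7 February 2027), so Jorir Sector is on standard time, UTC−10:00.
15:45 UTC − 10h = 05:45 Jorir Sector.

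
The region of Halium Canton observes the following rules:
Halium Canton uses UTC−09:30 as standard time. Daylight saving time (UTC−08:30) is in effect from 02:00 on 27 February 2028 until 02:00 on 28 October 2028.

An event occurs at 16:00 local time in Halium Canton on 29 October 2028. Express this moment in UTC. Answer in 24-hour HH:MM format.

01:30

29 October 2028 does not fall between 27 February and 28 October, so daylight saving is not in effect and Halium Canton is at UTC−09:30.
16:00 local + 9h30m = 01:30 UTC (rolling into the next day, 30 October 2028).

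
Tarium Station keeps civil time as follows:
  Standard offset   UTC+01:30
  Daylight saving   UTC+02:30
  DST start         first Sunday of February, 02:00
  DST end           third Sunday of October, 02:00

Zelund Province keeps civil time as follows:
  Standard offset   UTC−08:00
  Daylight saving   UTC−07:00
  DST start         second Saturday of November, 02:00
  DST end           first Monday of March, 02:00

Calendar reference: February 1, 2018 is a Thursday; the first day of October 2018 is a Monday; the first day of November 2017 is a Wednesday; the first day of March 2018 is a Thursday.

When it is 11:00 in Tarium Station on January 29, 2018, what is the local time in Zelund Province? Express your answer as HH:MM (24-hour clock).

1 February 2018 is a Thursday, so the first Sunday is February 4.
1 October 2018 is a Monday, so the first Sunday is October 7 and the third is October 21.
Daylight saving runs 4 February – 21 October; January 29, 2018 is outside that window, so Tarium Station is on standard time at UTC+01:30.
11:00 Tarium Station − 1h30m = 09:30 UTC.
1 November 2017 is a Wednesday, so the first Saturday is November 4 and the second is November 11.
1 March 2018 is a Thursday, so the first Monday is March 5.
At the standard offset (UTC−08:00), 09:30 UTC − 8h = 01:30 Zelund Province standard time.
The standard-time date in Zelund Province, January 29, 2018, lies within the daylight-saving period (11 November 2017 – 5 March 2018), so Zelund Province is on daylight time, UTC−07:00.
09:30 UTC − 7h = 02:30 Zelund Province.

02:30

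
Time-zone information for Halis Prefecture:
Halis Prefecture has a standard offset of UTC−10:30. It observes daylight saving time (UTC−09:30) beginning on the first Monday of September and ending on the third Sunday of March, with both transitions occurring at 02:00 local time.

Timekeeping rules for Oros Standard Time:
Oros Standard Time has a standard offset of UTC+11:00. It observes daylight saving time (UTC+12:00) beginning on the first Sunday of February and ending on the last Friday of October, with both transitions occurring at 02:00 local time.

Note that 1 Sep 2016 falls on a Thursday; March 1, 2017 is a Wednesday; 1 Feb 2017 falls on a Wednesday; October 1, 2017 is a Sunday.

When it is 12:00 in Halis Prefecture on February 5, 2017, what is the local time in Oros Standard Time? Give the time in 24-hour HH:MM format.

1 September 2016 is a Thursday, so the first Monday is September 5.
1 March 2017 is a Wednesday, so the first Sunday is March 5 and the third is March 19.
Daylight saving runs 5 September 2016 – 19 March 2017; February 5, 2017 is inside that window, so Halis Prefecture is at UTC−09:30.
12:00 Halis Prefecture + 9h30m = 21:30 UTC.
1 February 2017 is a Wednesday, so the first Sunday is February 5.
1 October 2017 is a Sunday, so Fridays fall on 6, 13, 20, 27; the last is October 27.
At the standard offset (UTC+11:00), 21:30 UTC + 11h = 08:30 Oros Standard Time standard time (rolling into the next day, 6 February 2017).
The standard-time date in Oros Standard Time, February 6, 2017, lies within the daylight-saving period (5 February – 27 October), so Oros Standard Time is on daylight time, UTC+12:00.
21:30 UTC + 12h = 09:30 Oros Standard Time (rolling into the next day, 6 February 2017).

09:30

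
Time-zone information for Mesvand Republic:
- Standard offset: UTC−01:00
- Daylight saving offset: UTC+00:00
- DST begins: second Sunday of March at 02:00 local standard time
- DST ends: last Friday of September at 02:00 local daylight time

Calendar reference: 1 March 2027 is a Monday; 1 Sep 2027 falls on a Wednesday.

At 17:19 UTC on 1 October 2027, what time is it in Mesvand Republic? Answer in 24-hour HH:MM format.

16:19

1 March 2027 is a Monday, so the first Sunday is March 7 and the second is March 14.
1 September 2027 is a Wednesday, so Fridays fall on 3, 10, 17, 24; the last is September 24.
At the standard offset (UTC−01:00), 17:19 UTC − 1h = 16:19 Mesvand Republic standard time.
Daylight saving runs 14 March – 24 September; the standard-time date in Mesvand Republic, 1 October 2027, is outside that window, so Mesvand Republic is on standard time at UTC−01:00.
17:19 UTC − 1h = 16:19 local.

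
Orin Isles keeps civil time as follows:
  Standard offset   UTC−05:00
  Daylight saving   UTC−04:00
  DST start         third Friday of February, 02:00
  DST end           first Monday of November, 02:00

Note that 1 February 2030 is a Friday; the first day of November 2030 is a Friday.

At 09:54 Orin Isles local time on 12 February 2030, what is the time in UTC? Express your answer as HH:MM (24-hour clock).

14:54

1 February 2030 is a Friday, so the first Friday is February 1 and the third is February 15.
1 November 2030 is a Friday, so the first Monday is November 4.
12 February 2030 does not fall between 15 February and 4 November, so daylight saving is not in effect and Orin Isles is at UTC−05:00.
09:54 local + 5h = 14:54 UTC.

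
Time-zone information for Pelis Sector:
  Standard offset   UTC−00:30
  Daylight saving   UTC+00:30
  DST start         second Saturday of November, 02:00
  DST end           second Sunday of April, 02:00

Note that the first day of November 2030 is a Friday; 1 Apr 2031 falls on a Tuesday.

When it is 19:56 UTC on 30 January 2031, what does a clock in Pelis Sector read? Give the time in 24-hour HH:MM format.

1 November 2030 is a Friday, so the first Saturday is November 2 and the second is November 9.
1 April 2031 is a Tuesday, so the first Sunday is April 6 and the second is April 13.
At the standard offset (UTC−00:30), 19:56 UTC − 0h30m = 19:26 Pelis Sector standard time.
The standard-time date in Pelis Sector, 30 January 2031, falls between 9 November 2030 and 13 April 2031, so daylight saving is in effect and Pelis Sector is at UTC+00:30.
19:56 UTC + 0h30m = 20:26 local.

20:26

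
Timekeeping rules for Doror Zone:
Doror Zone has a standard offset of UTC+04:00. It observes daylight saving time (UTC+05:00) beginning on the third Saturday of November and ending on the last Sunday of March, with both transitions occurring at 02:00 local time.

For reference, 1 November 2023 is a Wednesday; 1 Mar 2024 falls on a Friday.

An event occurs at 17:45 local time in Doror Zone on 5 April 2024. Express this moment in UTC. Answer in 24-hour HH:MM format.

13:45

1 November 2023 is a Wednesday, so the first Saturday is November 4 and the third is November 18.
1 March 2024 is a Friday, so Sundays fall on 3, 10, 17, 24, 31; the last is March 31.
5 April 2024 does not fall between 18 November 2023 and 31 March 2024, so daylight saving is not in effect and Doror Zone is at UTC+04:00.
17:45 local − 4h = 13:45 UTC.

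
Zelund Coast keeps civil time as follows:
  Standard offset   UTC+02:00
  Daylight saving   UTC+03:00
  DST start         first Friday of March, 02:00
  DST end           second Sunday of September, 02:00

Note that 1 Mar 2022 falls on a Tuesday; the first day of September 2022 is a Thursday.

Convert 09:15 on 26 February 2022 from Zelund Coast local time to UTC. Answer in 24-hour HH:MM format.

07:15

1 March 2022 is a Tuesday, so the first Friday is March 4.
1 September 2022 is a Thursday, so the first Sunday is September 4 and the second is September 11.
26 February 2022 is outside the daylight-saving period (4 March – 11 September), so Zelund Coast is on standard time, UTC+02:00.
09:15 local − 2h = 07:15 UTC.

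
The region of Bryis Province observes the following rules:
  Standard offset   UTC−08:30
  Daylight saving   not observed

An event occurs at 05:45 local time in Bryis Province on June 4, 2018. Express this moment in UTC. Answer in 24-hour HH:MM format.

14:15

Bryis Province stays on UTC−08:30 all year.
05:45 local + 8h30m = 14:15 UTC.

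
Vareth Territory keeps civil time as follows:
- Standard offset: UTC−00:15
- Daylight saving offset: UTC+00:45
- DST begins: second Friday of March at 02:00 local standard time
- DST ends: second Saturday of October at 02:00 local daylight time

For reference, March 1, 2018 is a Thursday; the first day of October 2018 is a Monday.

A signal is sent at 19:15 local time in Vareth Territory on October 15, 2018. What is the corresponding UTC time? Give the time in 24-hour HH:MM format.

19:30

1 March 2018 is a Thursday, so the first Friday is March 2 and the second is March 9.
1 October 2018 is a Monday, so the first Saturday is October 6 and the second is October 13.
October 15, 2018 does not fall between 9 March and 13 October, so daylight saving is not in effect and Vareth Territory is at UTC−00:15.
19:15 local + 0h15m = 19:30 UTC.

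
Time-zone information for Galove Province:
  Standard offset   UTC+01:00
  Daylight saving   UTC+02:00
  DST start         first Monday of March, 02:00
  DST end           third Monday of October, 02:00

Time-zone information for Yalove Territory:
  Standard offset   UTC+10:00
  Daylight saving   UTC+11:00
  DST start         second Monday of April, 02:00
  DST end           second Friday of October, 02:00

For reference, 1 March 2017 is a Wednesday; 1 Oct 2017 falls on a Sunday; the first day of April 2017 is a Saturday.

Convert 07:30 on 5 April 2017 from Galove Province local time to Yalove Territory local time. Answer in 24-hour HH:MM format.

1 March 2017 is a Wednesday, so the first Monday is March 6.
1 October 2017 is a Sunday, so the first Monday is October 2 and the third is October 16.
5 April 2017 lies within the daylight-saving period (6 March – 16 October), so Galove Province is on daylight time, UTC+02:00.
07:30 Galove Province − 2h = 05:30 UTC.
1 April 2017 is a Saturday, so the first Monday is April 3 and the second is April 10.
1 October 2017 is a Sunday, so the first Friday is October 6 and the second is October 13.
At the standard offset (UTC+10:00), 05:30 UTC + 10h = 15:30 Yalove Territory standard time.
The standard-time date in Yalove Territory, 5 April 2017, does not fall between 10 April and 13 October, so daylight saving is not in effect and Yalove Territory is at UTC+10:00.
05:30 UTC + 10h = 15:30 Yalove Territory.

15:30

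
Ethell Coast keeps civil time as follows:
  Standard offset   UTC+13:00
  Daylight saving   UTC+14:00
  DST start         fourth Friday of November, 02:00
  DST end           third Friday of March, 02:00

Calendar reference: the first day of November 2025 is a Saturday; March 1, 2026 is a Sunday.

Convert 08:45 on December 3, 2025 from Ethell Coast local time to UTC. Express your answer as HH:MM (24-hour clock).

1 November 2025 is a Saturday, so the first Friday is November 7 and the fourth is November 28.
1 March 2026 is a Sunday, so the first Friday is March 6 and the third is March 20.
December 3, 2025 lies within the daylight-saving period (28 November 2025 – 20 March 2026), so Ethell Coast is on daylight time, UTC+14:00.
08:45 local − 14h = 18:45 UTC (rolling into the previous day, 2 December 2025).

18:45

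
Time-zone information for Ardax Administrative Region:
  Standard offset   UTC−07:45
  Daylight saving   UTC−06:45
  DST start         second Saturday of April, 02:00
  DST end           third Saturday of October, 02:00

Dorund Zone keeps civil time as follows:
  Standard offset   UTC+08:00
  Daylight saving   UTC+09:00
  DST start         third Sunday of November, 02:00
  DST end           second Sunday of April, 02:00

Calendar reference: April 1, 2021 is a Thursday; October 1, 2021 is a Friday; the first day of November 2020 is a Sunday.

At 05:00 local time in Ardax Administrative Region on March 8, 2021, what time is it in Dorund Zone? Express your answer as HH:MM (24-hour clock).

21:45

1 April 2021 is a Thursday, so the first Saturday is April 3 and the second is April 10.
1 October 2021 is a Friday, so the first Saturday is October 2 and the third is October 16.
March 8, 2021 does not fall between 10 April and 16 October, so daylight saving is not in effect and Ardax Administrative Region is at UTC−07:45.
05:00 Ardax Administrative Region + 7h45m = 12:45 UTC.
1 November 2020 is a Sunday, so the first Sunday is November 1 and the third is November 15.
1 April 2021 is a Thursday, so the first Sunday is April 4 and the second is April 11.
At the standard offset (UTC+08:00), 12:45 UTC + 8h = 20:45 Dorund Zone standard time.
The standard-time date in Dorund Zone, March 8, 2021, falls between 15 November 2020 and 11 April 2021, so daylight saving is in effect and Dorund Zone is at UTC+09:00.
12:45 UTC + 9h = 21:45 Dorund Zone.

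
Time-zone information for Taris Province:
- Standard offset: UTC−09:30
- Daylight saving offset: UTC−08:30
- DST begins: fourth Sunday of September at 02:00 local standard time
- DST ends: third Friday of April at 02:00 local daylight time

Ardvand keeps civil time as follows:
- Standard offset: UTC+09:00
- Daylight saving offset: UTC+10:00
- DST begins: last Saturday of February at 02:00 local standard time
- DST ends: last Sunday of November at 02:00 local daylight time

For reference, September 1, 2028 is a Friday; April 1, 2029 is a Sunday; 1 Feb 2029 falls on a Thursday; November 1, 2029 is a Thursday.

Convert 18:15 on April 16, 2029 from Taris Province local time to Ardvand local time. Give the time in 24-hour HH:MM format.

1 September 2028 is a Friday, so the first Sunday is September 3 and the fourth is September 24.
1 April 2029 is a Sunday, so the first Friday is April 6 and the third is April 20.
Daylight saving runs 24 September 2028 – 20 April 2029; April 16, 2029 is inside that window, so Taris Province is at UTC−08:30.
18:15 Taris Province + 8h30m = 02:45 UTC (rolling into the next day, 17 April 2029).
1 February 2029 is a Thursday, so Saturdays fall on 3, 10, 17, 24; the last is February 24.
1 November 2029 is a Thursday, so Sundays fall on 4, 11, 18, 25; the last is November 25.
At the standard offset (UTC+09:00), 02:45 UTC + 9h = 11:45 Ardvand standard time.
The standard-time date in Ardvand, April 17, 2029, lies within the daylight-saving period (24 February – 25 November), so Ardvand is on daylight time, UTC+10:00.
02:45 UTC + 10h = 12:45 Ardvand.

12:45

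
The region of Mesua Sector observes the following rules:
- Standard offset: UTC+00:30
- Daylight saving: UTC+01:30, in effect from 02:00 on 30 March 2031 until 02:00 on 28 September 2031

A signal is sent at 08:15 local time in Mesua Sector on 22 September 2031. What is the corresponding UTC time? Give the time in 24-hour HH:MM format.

22 September 2031 lies within the daylight-saving period (30 March – 28 September), so Mesua Sector is on daylight time, UTC+01:30.
08:15 local − 1h30m = 06:45 UTC.

06:45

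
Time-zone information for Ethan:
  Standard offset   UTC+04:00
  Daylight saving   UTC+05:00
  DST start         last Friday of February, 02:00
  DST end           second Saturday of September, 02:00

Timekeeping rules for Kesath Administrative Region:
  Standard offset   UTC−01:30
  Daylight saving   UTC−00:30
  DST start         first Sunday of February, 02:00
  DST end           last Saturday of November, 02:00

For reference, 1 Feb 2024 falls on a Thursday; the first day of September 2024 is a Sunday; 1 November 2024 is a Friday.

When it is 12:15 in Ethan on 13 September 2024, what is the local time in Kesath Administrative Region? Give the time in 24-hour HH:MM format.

1 February 2024 is a Thursday, so Fridays fall on 2, 9, 16, 23; the last is February 23.
1 September 2024 is a Sunday, so the first Saturday is September 7 and the second is September 14.
13 September 2024 lies within the daylight-saving period (23 February – 14 September), so Ethan is on daylight time, UTC+05:00.
12:15 Ethan − 5h = 07:15 UTC.
1 February 2024 is a Thursday, so the first Sunday is February 4.
1 November 2024 is a Friday, so Saturdays fall on 2, 9, 16, 23, 30; the last is November 30.
At the standard offset (UTC−01:30), 07:15 UTC − 1h30m = 05:45 Kesath Administrative Region standard time.
Daylight saving runs 4 February – 30 November; the standard-time date in Kesath Administrative Region, 13 September 2024, is inside that window, so Kesath Administrative Region is at UTC−00:30.
07:15 UTC − 0h30m = 06:45 Kesath Administrative Region.

06:45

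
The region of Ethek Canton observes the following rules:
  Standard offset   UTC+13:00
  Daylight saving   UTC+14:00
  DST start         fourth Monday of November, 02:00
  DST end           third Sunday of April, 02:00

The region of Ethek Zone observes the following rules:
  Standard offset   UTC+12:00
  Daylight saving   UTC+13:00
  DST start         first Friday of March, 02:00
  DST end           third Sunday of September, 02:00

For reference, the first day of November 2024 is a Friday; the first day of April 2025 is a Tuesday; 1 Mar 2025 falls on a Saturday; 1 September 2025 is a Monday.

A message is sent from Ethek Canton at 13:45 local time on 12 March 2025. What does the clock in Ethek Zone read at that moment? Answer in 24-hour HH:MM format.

12:45

1 November 2024 is a Friday, so the first Monday is November 4 and the fourth is November 25.
1 April 2025 is a Tuesday, so the first Sunday is April 6 and the third is April 20.
Daylight saving runs 25 November 2024 – 20 April 2025; 12 March 2025 is inside that window, so Ethek Canton is at UTC+14:00.
13:45 Ethek Canton − 14h = 23:45 UTC (rolling into the previous day, 11 March 2025).
1 March 2025 is a Saturday, so the first Friday is March 7.
1 September 2025 is a Monday, so the first Sunday is September 7 and the third is September 21.
At the standard offset (UTC+12:00), 23:45 UTC + 12h = 11:45 Ethek Zone standard time (rolling into the next day, 12 March 2025).
Daylight saving runs 7 March – 21 September; the standard-time date in Ethek Zone, 12 March 2025, is inside that window, so Ethek Zone is at UTC+13:00.
23:45 UTC + 13h = 12:45 Ethek Zone (rolling into the next day, 12 March 2025).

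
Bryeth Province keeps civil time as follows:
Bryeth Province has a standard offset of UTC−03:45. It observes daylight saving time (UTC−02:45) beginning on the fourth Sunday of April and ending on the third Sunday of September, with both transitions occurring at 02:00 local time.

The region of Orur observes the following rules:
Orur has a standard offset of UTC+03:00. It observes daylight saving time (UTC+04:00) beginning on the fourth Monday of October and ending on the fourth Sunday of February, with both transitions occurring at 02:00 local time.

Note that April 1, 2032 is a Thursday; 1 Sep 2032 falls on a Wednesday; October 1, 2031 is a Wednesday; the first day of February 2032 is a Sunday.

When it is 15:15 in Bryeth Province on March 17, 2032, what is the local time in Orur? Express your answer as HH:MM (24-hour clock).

22:00

1 April 2032 is a Thursday, so the first Sunday is April 4 and the fourth is April 25.
1 September 2032 is a Wednesday, so the first Sunday is September 5 and the third is September 19.
Daylight saving runs 25 April – 19 September; March 17, 2032 is outside that window, so Bryeth Province is on standard time at UTC−03:45.
15:15 Bryeth Province + 3h45m = 19:00 UTC.
1 October 2031 is a Wednesday, so the first Monday is October 6 and the fourth is October 27.
1 February 2032 is a Sunday, so the first Sunday is February 1 and the fourth is February 22.
At the standard offset (UTC+03:00), 19:00 UTC + 3h = 22:00 Orur standard time.
Daylight saving runs 27 October 2031 – 22 February 2032; the standard-time date in Orur, March 17, 2032, is outside that window, so Orur is on standard time at UTC+03:00.
19:00 UTC + 3h = 22:00 Orur.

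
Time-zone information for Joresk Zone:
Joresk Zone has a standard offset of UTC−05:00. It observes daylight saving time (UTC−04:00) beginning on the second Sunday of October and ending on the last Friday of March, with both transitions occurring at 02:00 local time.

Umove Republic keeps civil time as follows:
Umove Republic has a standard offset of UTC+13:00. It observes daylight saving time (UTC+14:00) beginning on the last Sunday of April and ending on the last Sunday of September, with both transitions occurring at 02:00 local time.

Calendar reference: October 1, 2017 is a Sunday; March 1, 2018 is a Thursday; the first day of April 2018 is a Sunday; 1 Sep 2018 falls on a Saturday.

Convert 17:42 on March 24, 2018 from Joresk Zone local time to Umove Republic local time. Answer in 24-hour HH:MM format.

1 October 2017 is a Sunday, so the first Sunday is October 1 and the second is October 8.
1 March 2018 is a Thursday, so Fridays fall on 2, 9, 16, 23, 30; the last is March 30.
March 24, 2018 falls between 8 October 2017 and 30 March 2018, so daylight saving is in effect and Joresk Zone is at UTC−04:00.
17:42 Joresk Zone + 4h = 21:42 UTC.
1 April 2018 is a Sunday, so Sundays fall on 1, 8, 15, 22, 29; the last is April 29.
1 September 2018 is a Saturday, so Sundays fall on 2, 9, 16, 23, 30; the last is September 30.
At the standard offset (UTC+13:00), 21:42 UTC + 13h = 10:42 Umove Republic standard time (rolling into the next day, 25 March 2018).
The standard-time date in Umove Republic, March 25, 2018, is outside the daylight-saving period (29 April – 30 September), so Umove Republic is on standard time, UTC+13:00.
21:42 UTC + 13h = 10:42 Umove Republic (rolling into the next day, 25 March 2018).

10:42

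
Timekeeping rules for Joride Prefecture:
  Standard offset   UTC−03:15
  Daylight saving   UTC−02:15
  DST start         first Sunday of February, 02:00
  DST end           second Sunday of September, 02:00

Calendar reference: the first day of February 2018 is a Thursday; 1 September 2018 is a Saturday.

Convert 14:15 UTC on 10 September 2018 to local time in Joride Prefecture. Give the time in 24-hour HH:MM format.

1 February 2018 is a Thursday, so the first Sunday is February 4.
1 September 2018 is a Saturday, so the first Sunday is September 2 and the second is September 9.
At the standard offset (UTC−03:15), 14:15 UTC − 3h15m = 11:00 Joride Prefecture standard time.
Daylight saving runs 4 February – 9 September; the standard-time date in Joride Prefecture, 10 September 2018, is outside that window, so Joride Prefecture is on standard time at UTC−03:15.
14:15 UTC − 3h15m = 11:00 local.

11:00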